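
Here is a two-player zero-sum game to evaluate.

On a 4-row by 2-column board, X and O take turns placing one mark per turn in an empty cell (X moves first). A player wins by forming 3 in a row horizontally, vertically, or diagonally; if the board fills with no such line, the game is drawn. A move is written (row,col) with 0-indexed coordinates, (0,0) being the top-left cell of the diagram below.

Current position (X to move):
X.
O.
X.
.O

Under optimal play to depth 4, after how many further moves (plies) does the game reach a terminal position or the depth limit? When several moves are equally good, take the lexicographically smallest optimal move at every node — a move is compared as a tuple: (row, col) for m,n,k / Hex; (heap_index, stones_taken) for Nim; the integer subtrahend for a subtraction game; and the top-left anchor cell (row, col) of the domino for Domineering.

PV length from [X./O./X./.O]: 4 plies

ply 1, X at X./O./X./.O | (0,1)=+0→XX/O./X./.O*; (1,1)=+0→X./OX/X./.O; (2,1)=+0→X./O./XX/.O; (3,0)=+0→X./O./X./XO
ply 2, O at XX/O./X./.O | (1,1)=+0→XX/OO/X./.O*; (2,1)=+0→XX/O./XO/.O; (3,0)=+0→XX/O./X./OO
ply 3, X at XX/OO/X./.O | (2,1)=+0→XX/OO/XX/.O*; (3,0)=-1→XX/OO/X./XO
ply 4, O at XX/OO/XX/.O | (3,0)=+0→XX/OO/XX/OO*
ply 5: XX/OO/XX/OO is terminal +0 (X); from X./O./X./.O depth 4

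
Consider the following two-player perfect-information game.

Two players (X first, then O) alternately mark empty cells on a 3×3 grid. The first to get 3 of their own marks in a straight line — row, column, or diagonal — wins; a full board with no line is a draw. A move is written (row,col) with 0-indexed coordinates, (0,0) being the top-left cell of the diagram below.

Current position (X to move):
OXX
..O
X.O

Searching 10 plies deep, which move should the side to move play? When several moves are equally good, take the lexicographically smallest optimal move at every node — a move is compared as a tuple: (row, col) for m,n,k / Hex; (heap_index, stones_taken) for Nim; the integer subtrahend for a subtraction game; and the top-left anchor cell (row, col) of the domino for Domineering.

X's best at [OXX/..O/X.O]: (1,1)

p1 X@[OXX/..O/X.O]: (1,0)[OXX/X.O/X.O]-1 (1,1)[OXX/.XO/X.O]+1* (2,1)[OXX/..O/XXO]-1
p2 O@[OXX/.XO/X.O] terminal -1; root [OXX/..O/X.O] d10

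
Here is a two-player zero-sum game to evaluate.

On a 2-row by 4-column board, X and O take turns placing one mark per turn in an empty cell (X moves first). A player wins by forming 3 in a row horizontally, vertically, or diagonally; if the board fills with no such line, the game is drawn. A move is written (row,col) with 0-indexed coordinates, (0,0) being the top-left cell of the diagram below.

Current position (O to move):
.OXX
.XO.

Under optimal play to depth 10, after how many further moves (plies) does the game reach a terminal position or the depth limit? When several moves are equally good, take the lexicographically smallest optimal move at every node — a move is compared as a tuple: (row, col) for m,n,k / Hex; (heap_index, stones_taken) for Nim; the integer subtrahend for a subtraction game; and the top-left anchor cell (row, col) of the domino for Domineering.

PV length from [.OXX/.XO.]: 3 plies

p1 O@[.OXX/.XO.]: (0,0)[OOXX/.XO.]+0* (1,0)[.OXX/OXO.]+0 (1,3)[.OXX/.XOO]+0
p2 X@[OOXX/.XO.]: (1,0)[OOXX/XXO.]+0* (1,3)[OOXX/.XOX]+0
p3 O@[OOXX/XXO.]: (1,3)[OOXX/XXOO]+0*
p4 X@[OOXX/XXOO] terminal +0; root [.OXX/.XO.] d10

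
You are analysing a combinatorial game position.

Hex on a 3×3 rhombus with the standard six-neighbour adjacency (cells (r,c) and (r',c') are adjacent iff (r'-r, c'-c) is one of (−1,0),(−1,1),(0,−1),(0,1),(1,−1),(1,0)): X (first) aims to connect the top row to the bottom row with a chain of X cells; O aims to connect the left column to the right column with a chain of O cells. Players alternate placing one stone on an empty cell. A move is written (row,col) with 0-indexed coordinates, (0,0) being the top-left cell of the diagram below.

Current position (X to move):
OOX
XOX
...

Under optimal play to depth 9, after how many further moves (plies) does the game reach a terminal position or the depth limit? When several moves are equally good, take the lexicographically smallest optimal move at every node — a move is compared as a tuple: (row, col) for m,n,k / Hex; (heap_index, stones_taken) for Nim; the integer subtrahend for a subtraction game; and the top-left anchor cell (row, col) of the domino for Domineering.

PV length from [OOX/XOX/...]: 3 plies

p1 X@[OOX/XOX/...]: (2,0)[OOX/XOX/X..]+1* (2,1)[OOX/XOX/.X.]+1 (2,2)[OOX/XOX/..X]+1
p2 O@[OOX/XOX/X..]: (2,1)[OOX/XOX/XO.]-1* (2,2)[OOX/XOX/X.O]-1
p3 X@[OOX/XOX/XO.]: (2,2)[OOX/XOX/XOX]+1*
p4 O@[OOX/XOX/XOX] terminal -1; root [OOX/XOX/...] d9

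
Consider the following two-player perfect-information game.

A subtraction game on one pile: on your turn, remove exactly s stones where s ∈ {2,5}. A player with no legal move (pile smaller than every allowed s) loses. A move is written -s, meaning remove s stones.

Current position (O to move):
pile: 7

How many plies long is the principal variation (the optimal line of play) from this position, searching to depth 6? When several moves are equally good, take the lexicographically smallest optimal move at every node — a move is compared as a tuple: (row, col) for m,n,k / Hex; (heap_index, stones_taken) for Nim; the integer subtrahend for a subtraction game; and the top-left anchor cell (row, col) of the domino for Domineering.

PV length from [7]: 2 plies

[7] O move#1: -2:-1/5*, -5:-1/2
[5] X move#2: -2:-1/3, -5:+1/0*
[0] end (terminal -1, O#3); searched 7 to 6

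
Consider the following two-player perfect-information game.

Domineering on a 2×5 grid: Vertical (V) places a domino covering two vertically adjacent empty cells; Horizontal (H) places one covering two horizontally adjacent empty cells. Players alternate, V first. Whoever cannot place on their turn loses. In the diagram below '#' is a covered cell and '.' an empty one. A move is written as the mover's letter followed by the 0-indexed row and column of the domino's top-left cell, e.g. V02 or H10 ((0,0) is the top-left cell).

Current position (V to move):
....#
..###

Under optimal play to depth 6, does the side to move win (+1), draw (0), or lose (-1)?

value(....#/..###, V) = +1

ply 1, V at ....#/..### | V00=-1→#...#/#.###; V01=+1→.#..#/.####*
ply 2, H at .#..#/.#### | H02=-1→.####/.####*
ply 3, V at .####/.#### | V00=+1→#####/#####*
ply 4: #####/##### is terminal -1 (H); from ....#/..### depth 6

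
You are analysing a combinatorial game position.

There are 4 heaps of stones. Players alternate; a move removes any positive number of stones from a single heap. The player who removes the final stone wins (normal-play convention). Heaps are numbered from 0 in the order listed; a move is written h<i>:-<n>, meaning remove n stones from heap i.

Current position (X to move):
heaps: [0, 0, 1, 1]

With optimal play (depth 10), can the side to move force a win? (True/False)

X winning at [(0,0,1,1)]: False

ply 1, X at (0,0,1,1) | h2:-1=-1→(0,0,0,1)*; h3:-1=-1→(0,0,1,0)
ply 2, O at (0,0,0,1) | h3:-1=+1→(0,0,0,0)*
ply 3: (0,0,0,0) is terminal -1 (X); from (0,0,1,1) depth 10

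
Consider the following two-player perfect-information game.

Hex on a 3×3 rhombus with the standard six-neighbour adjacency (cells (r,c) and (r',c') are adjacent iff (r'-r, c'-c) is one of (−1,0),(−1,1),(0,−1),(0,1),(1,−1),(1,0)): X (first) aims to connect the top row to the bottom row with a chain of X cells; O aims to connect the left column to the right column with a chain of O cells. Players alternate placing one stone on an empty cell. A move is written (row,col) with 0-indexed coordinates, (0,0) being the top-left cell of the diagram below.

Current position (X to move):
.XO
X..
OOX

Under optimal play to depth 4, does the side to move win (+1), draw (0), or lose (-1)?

[.XO/X../OOX] X move#1: (0,0):-1/XXO/X../OOX*, (1,1):-1/.XO/XX./OOX, (1,2):-1/.XO/X.X/OOX
[XXO/X../OOX] O move#2: (1,1):+1/XXO/XO./OOX*, (1,2):+1/XXO/X.O/OOX
[XXO/XO./OOX] end (terminal -1, X#3); searched .XO/X../OOX to 4

value(.XO/X../OOX, X) = -1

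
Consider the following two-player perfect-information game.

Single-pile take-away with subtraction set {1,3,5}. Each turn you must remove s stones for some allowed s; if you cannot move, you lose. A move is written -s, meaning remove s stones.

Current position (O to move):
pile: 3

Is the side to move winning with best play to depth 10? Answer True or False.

O winning at [3]: True

ply 1, O at 3 | -1=+1→2*; -3=+1→0
ply 2, X at 2 | -1=-1→1*
ply 3, O at 1 | -1=+1→0*
ply 4: 0 is terminal -1 (X); from 3 depth 10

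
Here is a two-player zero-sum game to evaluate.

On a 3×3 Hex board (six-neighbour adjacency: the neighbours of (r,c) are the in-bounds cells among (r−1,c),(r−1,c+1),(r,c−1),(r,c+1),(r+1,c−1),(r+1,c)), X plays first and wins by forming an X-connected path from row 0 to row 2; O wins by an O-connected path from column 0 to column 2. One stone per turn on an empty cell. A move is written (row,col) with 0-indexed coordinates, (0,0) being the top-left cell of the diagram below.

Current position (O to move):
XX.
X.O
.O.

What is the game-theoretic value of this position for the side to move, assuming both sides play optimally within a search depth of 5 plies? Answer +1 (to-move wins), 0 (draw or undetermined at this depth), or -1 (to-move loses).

ply 1, O at XX./X.O/.O. | (0,2)=-1→XXO/X.O/.O.; (1,1)=-1→XX./XOO/.O.; (2,0)=+1→XX./X.O/OO.*; (2,2)=-1→XX./X.O/.OO
ply 2: XX./X.O/OO. is terminal -1 (X); from XX./X.O/.O. depth 5

value(XX./X.O/.O., O) = +1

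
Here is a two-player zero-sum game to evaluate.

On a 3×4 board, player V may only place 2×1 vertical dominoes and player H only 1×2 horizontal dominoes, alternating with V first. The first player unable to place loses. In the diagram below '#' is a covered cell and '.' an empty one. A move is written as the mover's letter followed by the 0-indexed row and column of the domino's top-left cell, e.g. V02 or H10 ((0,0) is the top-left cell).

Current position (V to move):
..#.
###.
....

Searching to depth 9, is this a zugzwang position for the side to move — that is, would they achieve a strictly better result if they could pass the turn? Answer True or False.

zugzwang(..#./###./...., V) = False

[..#./###./....] V move#1: V03:-1/..##/####/....*, V13:-1/..#./####/...#
[..##/####/....] H move#2: H00:+1/####/####/....*, H20:+1/..##/####/##.., H21:+1/..##/####/.##., H22:+1/..##/####/..##
[####/####/....] end (terminal -1, V#3); searched ..#./###./.... to 9
suppose V passes — search the same position with H to move:
pass> [..#./###./....] H move#1: H00:+1/###./###./....*, H20:+1/..#./###./##.., H21:+1/..#./###./.##., H22:+1/..#./###./..##
pass> [###./###./....] V move#2: V03:-1/####/####/....*, V13:-1/###./####/...#
pass> [####/####/....] H move#3: H20:+1/####/####/##..*, H21:+1/####/####/.##., H22:+1/####/####/..##
pass> [####/####/##..] end (terminal -1, V#4); searched ..#./###./.... to 9
for V: play -1, pass -1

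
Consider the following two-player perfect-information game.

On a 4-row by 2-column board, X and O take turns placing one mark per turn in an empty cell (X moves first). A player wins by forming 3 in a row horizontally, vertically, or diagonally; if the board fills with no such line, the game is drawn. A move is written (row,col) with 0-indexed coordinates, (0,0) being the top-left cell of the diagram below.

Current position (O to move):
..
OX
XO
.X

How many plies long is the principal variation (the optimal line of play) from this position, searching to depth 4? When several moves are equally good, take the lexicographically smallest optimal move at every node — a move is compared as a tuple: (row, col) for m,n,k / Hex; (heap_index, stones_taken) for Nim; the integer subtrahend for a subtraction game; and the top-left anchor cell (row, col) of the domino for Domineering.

PV length from [../OX/XO/.X]: 3 plies

[../OX/XO/.X] O move#1: (0,0):+0/O./OX/XO/.X*, (0,1):+0/.O/OX/XO/.X, (3,0):+0/../OX/XO/OX
[O./OX/XO/.X] X move#2: (0,1):+0/OX/OX/XO/.X*, (3,0):+0/O./OX/XO/XX
[OX/OX/XO/.X] O move#3: (3,0):+0/OX/OX/XO/OX*
[OX/OX/XO/OX] end (terminal +0, X#4); searched ../OX/XO/.X to 4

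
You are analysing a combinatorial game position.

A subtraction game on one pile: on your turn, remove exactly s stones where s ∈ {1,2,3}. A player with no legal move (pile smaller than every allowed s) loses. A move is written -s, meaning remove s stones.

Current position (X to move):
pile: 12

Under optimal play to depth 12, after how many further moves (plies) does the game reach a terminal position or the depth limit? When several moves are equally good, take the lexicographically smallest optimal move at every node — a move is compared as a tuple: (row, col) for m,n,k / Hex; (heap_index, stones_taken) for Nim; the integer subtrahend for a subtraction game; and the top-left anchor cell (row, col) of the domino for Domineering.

p1 X@[12]: -1[11]-1* -2[10]-1 -3[9]-1
p2 O@[11]: -1[10]-1 -2[9]-1 -3[8]+1*
p3 X@[8]: -1[7]-1* -2[6]-1 -3[5]-1
p4 O@[7]: -1[6]-1 -2[5]-1 -3[4]+1*
p5 X@[4]: -1[3]-1* -2[2]-1 -3[1]-1
p6 O@[3]: -1[2]-1 -2[1]-1 -3[0]+1*
p7 X@[0] terminal -1; root [12] d12

PV length from [12]: 6 plies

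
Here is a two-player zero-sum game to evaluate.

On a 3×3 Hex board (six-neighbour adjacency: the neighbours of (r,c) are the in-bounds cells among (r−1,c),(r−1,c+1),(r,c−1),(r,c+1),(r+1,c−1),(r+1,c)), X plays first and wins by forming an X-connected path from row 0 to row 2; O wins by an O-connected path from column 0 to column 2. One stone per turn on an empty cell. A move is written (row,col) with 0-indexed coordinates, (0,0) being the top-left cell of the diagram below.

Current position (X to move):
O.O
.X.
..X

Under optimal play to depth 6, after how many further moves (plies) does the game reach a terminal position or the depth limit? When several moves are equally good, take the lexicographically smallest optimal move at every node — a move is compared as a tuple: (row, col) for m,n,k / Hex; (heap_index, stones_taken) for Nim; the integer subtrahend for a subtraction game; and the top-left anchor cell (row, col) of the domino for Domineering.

ply 1, X at O.O/.X./..X | (0,1)=+1→OXO/.X./..X*; (1,0)=-1→O.O/XX./..X; (1,2)=-1→O.O/.XX/..X; (2,0)=-1→O.O/.X./X.X; (2,1)=-1→O.O/.X./.XX
ply 2, O at OXO/.X./..X | (1,0)=-1→OXO/OX./..X*; (1,2)=-1→OXO/.XO/..X; (2,0)=-1→OXO/.X./O.X; (2,1)=-1→OXO/.X./.OX
ply 3, X at OXO/OX./..X | (1,2)=+1→OXO/OXX/..X*; (2,0)=+1→OXO/OX./X.X; (2,1)=+1→OXO/OX./.XX
ply 4: OXO/OXX/..X is terminal -1 (O); from O.O/.X./..X depth 6

PV length from [O.O/.X./..X]: 3 plies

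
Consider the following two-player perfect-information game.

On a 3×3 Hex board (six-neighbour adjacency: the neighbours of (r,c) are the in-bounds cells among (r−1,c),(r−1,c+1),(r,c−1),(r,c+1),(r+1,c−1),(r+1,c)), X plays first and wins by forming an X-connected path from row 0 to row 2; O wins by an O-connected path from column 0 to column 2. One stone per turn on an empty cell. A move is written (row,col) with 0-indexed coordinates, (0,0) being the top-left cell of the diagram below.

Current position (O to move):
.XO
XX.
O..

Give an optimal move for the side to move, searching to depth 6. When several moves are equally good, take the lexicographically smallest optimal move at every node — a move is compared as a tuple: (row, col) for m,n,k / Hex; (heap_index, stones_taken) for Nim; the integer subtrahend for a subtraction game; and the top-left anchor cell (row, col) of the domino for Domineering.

O's best at [.XO/XX./O..]: (2,1)

[.XO/XX./O..] O move#1: (0,0):-1/OXO/XX./O.., (1,2):-1/.XO/XXO/O.., (2,1):+1/.XO/XX./OO.*, (2,2):-1/.XO/XX./O.O
[.XO/XX./OO.] X move#2: (0,0):-1/XXO/XX./OO.*, (1,2):-1/.XO/XXX/OO., (2,2):-1/.XO/XX./OOX
[XXO/XX./OO.] O move#3: (1,2):+1/XXO/XXO/OO.*, (2,2):+1/XXO/XX./OOO
[XXO/XXO/OO.] end (terminal -1, X#4); searched .XO/XX./O.. to 6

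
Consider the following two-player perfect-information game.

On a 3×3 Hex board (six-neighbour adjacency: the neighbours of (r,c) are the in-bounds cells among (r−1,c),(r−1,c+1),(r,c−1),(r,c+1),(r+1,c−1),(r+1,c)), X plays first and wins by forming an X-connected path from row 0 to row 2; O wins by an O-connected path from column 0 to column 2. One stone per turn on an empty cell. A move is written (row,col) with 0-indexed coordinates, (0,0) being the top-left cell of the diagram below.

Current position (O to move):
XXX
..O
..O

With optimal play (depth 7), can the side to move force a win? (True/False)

O winning at [XXX/..O/..O]: True

[XXX/..O/..O] O move#1: (1,0):-1/XXX/O.O/..O, (1,1):+1/XXX/.OO/..O*, (2,0):+1/XXX/..O/O.O, (2,1):-1/XXX/..O/.OO
[XXX/.OO/..O] X move#2: (1,0):-1/XXX/XOO/..O*, (2,0):-1/XXX/.OO/X.O, (2,1):-1/XXX/.OO/.XO
[XXX/XOO/..O] O move#3: (2,0):+1/XXX/XOO/O.O*, (2,1):-1/XXX/XOO/.OO
[XXX/XOO/O.O] end (terminal -1, X#4); searched XXX/..O/..O to 7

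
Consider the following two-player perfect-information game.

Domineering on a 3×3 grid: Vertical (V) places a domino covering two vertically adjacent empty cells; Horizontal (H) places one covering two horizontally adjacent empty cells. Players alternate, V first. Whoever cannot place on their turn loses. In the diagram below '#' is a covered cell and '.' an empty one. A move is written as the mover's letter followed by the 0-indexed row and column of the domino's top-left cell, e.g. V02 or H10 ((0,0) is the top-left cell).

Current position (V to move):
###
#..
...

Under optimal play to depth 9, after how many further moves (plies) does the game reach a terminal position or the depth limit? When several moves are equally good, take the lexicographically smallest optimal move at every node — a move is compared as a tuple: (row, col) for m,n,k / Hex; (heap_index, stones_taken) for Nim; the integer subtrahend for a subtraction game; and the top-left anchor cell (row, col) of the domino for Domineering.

[###/#../...] V move#1: V11:+1/###/##./.#.*, V12:-1/###/#.#/..#
[###/##./.#.] end (terminal -1, H#2); searched ###/#../... to 9

PV length from [###/#../...]: 1 ply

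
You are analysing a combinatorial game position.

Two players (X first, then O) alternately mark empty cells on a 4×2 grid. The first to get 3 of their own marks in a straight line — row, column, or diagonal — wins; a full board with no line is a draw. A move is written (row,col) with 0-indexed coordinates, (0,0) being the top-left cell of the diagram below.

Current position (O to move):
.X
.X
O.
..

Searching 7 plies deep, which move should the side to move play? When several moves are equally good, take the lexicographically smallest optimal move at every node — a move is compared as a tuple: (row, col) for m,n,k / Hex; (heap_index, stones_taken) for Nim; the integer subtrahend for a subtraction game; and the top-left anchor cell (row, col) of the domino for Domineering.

p1 O@[.X/.X/O./..]: (0,0)[OX/.X/O./..]-1 (1,0)[.X/OX/O./..]-1 (2,1)[.X/.X/OO/..]+0* (3,0)[.X/.X/O./O.]-1 (3,1)[.X/.X/O./.O]-1
p2 X@[.X/.X/OO/..]: (0,0)[XX/.X/OO/..]+0* (1,0)[.X/XX/OO/..]+0 (3,0)[.X/.X/OO/X.]+0 (3,1)[.X/.X/OO/.X]-1
p3 O@[XX/.X/OO/..]: (1,0)[XX/OX/OO/..]+0* (3,0)[XX/.X/OO/O.]+0 (3,1)[XX/.X/OO/.O]+0
p4 X@[XX/OX/OO/..]: (3,0)[XX/OX/OO/X.]+0* (3,1)[XX/OX/OO/.X]-1
p5 O@[XX/OX/OO/X.]: (3,1)[XX/OX/OO/XO]+0*
p6 X@[XX/OX/OO/XO] terminal +0; root [.X/.X/O./..] d7

O's best at [.X/.X/O./..]: (2,1)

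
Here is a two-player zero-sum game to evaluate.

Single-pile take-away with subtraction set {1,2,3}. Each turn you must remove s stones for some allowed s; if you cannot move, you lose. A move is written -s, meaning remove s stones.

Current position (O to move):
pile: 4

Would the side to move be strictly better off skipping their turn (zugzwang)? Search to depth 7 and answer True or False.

[4] O move#1: -1:-1/3*, -2:-1/2, -3:-1/1
[3] X move#2: -1:-1/2, -2:-1/1, -3:+1/0*
[0] end (terminal -1, O#3); searched 4 to 7
if O skipped the turn, X would face:
~ [4] X move#1: -1:-1/3*, -2:-1/2, -3:-1/1
~ [3] O move#2: -1:-1/2, -2:-1/1, -3:+1/0*
~ [0] end (terminal -1, X#3); searched 4 to 7
compare (O): move=-1 vs pass=+1

zugzwang(4, O) = True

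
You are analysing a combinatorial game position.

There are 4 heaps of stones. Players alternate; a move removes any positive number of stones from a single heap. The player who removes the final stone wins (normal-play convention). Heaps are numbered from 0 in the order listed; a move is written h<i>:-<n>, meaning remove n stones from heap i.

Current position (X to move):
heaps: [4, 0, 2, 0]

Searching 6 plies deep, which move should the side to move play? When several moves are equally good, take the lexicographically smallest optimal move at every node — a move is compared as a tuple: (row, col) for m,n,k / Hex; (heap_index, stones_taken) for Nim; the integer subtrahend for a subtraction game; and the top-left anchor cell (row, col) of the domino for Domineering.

p1 X@[(4,0,2,0)]: h0:-1[(3,0,2,0)]-1 h0:-2[(2,0,2,0)]+1* h0:-3[(1,0,2,0)]-1 h0:-4[(0,0,2,0)]-1 h2:-1[(4,0,1,0)]-1 h2:-2[(4,0,0,0)]-1
p2 O@[(2,0,2,0)]: h0:-1[(1,0,2,0)]-1* h0:-2[(0,0,2,0)]-1 h2:-1[(2,0,1,0)]-1 h2:-2[(2,0,0,0)]-1
p3 X@[(1,0,2,0)]: h0:-1[(0,0,2,0)]-1 h2:-1[(1,0,1,0)]+1* h2:-2[(1,0,0,0)]-1
p4 O@[(1,0,1,0)]: h0:-1[(0,0,1,0)]-1* h2:-1[(1,0,0,0)]-1
p5 X@[(0,0,1,0)]: h2:-1[(0,0,0,0)]+1*
p6 O@[(0,0,0,0)] terminal -1; root [(4,0,2,0)] d6

X's best at [(4,0,2,0)]: h0:-2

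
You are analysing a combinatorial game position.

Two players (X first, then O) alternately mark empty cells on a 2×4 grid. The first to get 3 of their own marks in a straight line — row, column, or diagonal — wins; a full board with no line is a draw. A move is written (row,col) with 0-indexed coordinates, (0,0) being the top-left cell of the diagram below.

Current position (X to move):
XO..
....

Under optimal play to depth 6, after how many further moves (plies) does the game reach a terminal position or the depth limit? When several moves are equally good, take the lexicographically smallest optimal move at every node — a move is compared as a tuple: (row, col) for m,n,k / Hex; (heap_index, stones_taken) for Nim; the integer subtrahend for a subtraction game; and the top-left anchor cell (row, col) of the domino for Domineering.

ply 1, X at XO../.... | (0,2)=+0→XOX./....*; (0,3)=+0→XO.X/....; (1,0)=+0→XO../X...; (1,1)=+0→XO../.X..; (1,2)=+0→XO../..X.; (1,3)=+0→XO../...X
ply 2, O at XOX./.... | (0,3)=+0→XOXO/....*; (1,0)=+0→XOX./O...; (1,1)=+0→XOX./.O..; (1,2)=+0→XOX./..O.; (1,3)=+0→XOX./...O
ply 3, X at XOXO/.... | (1,0)=+0→XOXO/X...*; (1,1)=+0→XOXO/.X..; (1,2)=+0→XOXO/..X.; (1,3)=+0→XOXO/...X
ply 4, O at XOXO/X... | (1,1)=+0→XOXO/XO..*; (1,2)=+0→XOXO/X.O.; (1,3)=+0→XOXO/X..O
ply 5, X at XOXO/XO.. | (1,2)=+0→XOXO/XOX.*; (1,3)=+0→XOXO/XO.X
ply 6, O at XOXO/XOX. | (1,3)=+0→XOXO/XOXO*
ply 7: XOXO/XOXO is terminal +0 (X); from XO../.... depth 6

PV length from [XO../....]: 6 plies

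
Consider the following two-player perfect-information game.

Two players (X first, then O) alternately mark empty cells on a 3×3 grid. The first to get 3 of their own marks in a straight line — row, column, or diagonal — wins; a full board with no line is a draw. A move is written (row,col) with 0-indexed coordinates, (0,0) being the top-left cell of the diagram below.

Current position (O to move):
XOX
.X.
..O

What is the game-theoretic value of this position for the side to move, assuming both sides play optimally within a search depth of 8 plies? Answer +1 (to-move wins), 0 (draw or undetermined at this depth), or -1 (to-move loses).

[XOX/.X./..O] O move#1: (1,0):-1/XOX/OX./..O, (1,2):-1/XOX/.XO/..O, (2,0):+0/XOX/.X./O.O*, (2,1):-1/XOX/.X./.OO
[XOX/.X./O.O] X move#2: (1,0):-1/XOX/XX./O.O, (1,2):-1/XOX/.XX/O.O, (2,1):+0/XOX/.X./OXO*
[XOX/.X./OXO] O move#3: (1,0):+0/XOX/OX./OXO*, (1,2):+0/XOX/.XO/OXO
[XOX/OX./OXO] X move#4: (1,2):+0/XOX/OXX/OXO*
[XOX/OXX/OXO] end (terminal +0, O#5); searched XOX/.X./..O to 8

value(XOX/.X./..O, O) = 0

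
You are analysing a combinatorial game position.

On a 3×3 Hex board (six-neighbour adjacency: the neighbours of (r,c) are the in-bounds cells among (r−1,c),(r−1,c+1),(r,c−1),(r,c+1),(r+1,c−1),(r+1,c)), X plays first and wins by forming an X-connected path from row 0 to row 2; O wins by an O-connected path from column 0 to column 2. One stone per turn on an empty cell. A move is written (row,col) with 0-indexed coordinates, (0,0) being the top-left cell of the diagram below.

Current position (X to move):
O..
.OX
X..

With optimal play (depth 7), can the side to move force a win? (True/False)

[O../.OX/X..] X move#1: (0,1):+1/OX./.OX/X..*, (0,2):+1/O.X/.OX/X.., (1,0):+1/O../XOX/X.., (2,1):-1/O../.OX/XX., (2,2):-1/O../.OX/X.X
[OX./.OX/X..] O move#2: (0,2):-1/OXO/.OX/X..*, (1,0):-1/OX./OOX/X.., (2,1):-1/OX./.OX/XO., (2,2):-1/OX./.OX/X.O
[OXO/.OX/X..] X move#3: (1,0):+1/OXO/XOX/X..*, (2,1):-1/OXO/.OX/XX., (2,2):-1/OXO/.OX/X.X
[OXO/XOX/X..] end (terminal -1, O#4); searched O../.OX/X.. to 7

X winning at [O../.OX/X..]: True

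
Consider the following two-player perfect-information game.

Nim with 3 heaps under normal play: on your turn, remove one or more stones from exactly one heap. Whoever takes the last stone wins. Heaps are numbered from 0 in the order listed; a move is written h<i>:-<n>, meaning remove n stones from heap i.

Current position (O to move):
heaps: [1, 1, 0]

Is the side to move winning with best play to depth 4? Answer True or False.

O winning at [(1,1,0)]: False

p1 O@[(1,1,0)]: h0:-1[(0,1,0)]-1* h1:-1[(1,0,0)]-1
p2 X@[(0,1,0)]: h1:-1[(0,0,0)]+1*
p3 O@[(0,0,0)] terminal -1; root [(1,1,0)] d4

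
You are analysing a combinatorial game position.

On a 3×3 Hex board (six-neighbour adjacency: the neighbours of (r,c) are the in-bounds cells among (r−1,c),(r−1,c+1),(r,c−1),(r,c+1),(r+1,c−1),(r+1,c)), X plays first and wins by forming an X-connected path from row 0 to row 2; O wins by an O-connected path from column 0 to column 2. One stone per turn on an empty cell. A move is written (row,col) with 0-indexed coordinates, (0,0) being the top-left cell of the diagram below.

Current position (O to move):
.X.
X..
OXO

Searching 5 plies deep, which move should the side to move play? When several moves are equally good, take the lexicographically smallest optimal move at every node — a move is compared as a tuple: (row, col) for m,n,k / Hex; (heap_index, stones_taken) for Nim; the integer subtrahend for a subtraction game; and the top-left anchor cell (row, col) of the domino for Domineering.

[.X./X../OXO] O move#1: (0,0):-1/OX./X../OXO, (0,2):-1/.XO/X../OXO, (1,1):+1/.X./XO./OXO*, (1,2):-1/.X./X.O/OXO
[.X./XO./OXO] X move#2: (0,0):-1/XX./XO./OXO*, (0,2):-1/.XX/XO./OXO, (1,2):-1/.X./XOX/OXO
[XX./XO./OXO] O move#3: (0,2):+1/XXO/XO./OXO*, (1,2):+1/XX./XOO/OXO
[XXO/XO./OXO] end (terminal -1, X#4); searched .X./X../OXO to 5

O's best at [.X./X../OXO]: (1,1)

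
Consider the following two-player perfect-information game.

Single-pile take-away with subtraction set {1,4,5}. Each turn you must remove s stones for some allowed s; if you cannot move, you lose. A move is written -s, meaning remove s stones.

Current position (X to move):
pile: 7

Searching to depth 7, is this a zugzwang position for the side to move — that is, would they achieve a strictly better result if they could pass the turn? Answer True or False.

zugzwang(7, X) = False

[7] X move#1: -1:-1/6, -4:-1/3, -5:+1/2*
[2] O move#2: -1:-1/1*
[1] X move#3: -1:+1/0*
[0] end (terminal -1, O#4); searched 7 to 7
if X skipped the turn, O would face:
~ [7] O move#1: -1:-1/6, -4:-1/3, -5:+1/2*
~ [2] X move#2: -1:-1/1*
~ [1] O move#3: -1:+1/0*
~ [0] end (terminal -1, X#4); searched 7 to 7
compare (X): move=+1 vs pass=-1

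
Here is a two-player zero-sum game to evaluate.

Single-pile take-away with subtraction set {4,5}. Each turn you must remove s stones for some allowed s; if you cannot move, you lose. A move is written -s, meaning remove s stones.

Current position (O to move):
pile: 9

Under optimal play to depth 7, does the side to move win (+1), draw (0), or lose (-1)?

p1 O@[9]: -4[5]-1* -5[4]-1
p2 X@[5]: -4[1]+1* -5[0]+1
p3 O@[1] terminal -1; root [9] d7

value(9, O) = -1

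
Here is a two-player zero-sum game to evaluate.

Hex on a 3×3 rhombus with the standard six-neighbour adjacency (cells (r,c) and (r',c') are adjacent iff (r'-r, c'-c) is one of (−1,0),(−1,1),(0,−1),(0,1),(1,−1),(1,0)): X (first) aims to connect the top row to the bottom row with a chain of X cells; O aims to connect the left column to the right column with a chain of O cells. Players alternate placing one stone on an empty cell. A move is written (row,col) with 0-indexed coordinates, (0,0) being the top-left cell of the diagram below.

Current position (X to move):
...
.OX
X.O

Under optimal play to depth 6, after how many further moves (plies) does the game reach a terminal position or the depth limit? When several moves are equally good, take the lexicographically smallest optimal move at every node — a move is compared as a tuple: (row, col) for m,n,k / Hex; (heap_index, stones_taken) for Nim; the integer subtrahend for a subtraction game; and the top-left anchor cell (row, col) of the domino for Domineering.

PV length from [.../.OX/X.O]: 5 plies

p1 X@[.../.OX/X.O]: (0,0)[X../.OX/X.O]-1 (0,1)[.X./.OX/X.O]-1 (0,2)[..X/.OX/X.O]+1* (1,0)[.../XOX/X.O]+1 (2,1)[.../.OX/XXO]+1
p2 O@[..X/.OX/X.O]: (0,0)[O.X/.OX/X.O]-1* (0,1)[.OX/.OX/X.O]-1 (1,0)[..X/OOX/X.O]-1 (2,1)[..X/.OX/XOO]-1
p3 X@[O.X/.OX/X.O]: (0,1)[OXX/.OX/X.O]+1* (1,0)[O.X/XOX/X.O]+1 (2,1)[O.X/.OX/XXO]+1
p4 O@[OXX/.OX/X.O]: (1,0)[OXX/OOX/X.O]-1* (2,1)[OXX/.OX/XOO]-1
p5 X@[OXX/OOX/X.O]: (2,1)[OXX/OOX/XXO]+1*
p6 O@[OXX/OOX/XXO] terminal -1; root [.../.OX/X.O] d6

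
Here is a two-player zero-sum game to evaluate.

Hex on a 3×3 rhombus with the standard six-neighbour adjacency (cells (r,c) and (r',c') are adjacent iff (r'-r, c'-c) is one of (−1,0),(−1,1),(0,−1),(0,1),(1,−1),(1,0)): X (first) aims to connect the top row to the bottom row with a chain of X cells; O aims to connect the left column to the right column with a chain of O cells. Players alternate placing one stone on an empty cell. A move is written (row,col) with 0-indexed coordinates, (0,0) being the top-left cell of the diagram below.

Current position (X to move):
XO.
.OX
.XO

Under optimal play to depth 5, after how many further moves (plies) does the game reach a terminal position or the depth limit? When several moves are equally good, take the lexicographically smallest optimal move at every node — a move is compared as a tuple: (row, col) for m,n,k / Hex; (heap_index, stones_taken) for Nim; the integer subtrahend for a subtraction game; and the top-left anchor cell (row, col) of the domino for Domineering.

ply 1, X at XO./.OX/.XO | (0,2)=+1→XOX/.OX/.XO*; (1,0)=+1→XO./XOX/.XO; (2,0)=+1→XO./.OX/XXO
ply 2: XOX/.OX/.XO is terminal -1 (O); from XO./.OX/.XO depth 5

PV length from [XO./.OX/.XO]: 1 ply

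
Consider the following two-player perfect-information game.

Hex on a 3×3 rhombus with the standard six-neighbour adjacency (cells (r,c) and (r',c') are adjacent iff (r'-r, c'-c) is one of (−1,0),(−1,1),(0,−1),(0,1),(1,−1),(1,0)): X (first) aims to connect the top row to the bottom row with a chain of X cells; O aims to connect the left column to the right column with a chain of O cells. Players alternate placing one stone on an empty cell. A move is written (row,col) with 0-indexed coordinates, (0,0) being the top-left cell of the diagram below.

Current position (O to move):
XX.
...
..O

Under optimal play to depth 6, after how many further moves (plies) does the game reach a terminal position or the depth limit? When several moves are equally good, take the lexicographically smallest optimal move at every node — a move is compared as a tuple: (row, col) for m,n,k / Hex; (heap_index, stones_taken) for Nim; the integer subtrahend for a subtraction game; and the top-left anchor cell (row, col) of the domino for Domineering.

ply 1, O at XX./.../..O | (0,2)=-1→XXO/.../..O; (1,0)=-1→XX./O../..O; (1,1)=+1→XX./.O./..O*; (1,2)=-1→XX./..O/..O; (2,0)=+1→XX./.../O.O; (2,1)=-1→XX./.../.OO
ply 2, X at XX./.O./..O | (0,2)=-1→XXX/.O./..O*; (1,0)=-1→XX./XO./..O; (1,2)=-1→XX./.OX/..O; (2,0)=-1→XX./.O./X.O; (2,1)=-1→XX./.O./.XO
ply 3, O at XXX/.O./..O | (1,0)=+1→XXX/OO./..O*; (1,2)=+1→XXX/.OO/..O; (2,0)=+1→XXX/.O./O.O; (2,1)=+1→XXX/.O./.OO
ply 4, X at XXX/OO./..O | (1,2)=-1→XXX/OOX/..O*; (2,0)=-1→XXX/OO./X.O; (2,1)=-1→XXX/OO./.XO
ply 5, O at XXX/OOX/..O | (2,0)=-1→XXX/OOX/O.O; (2,1)=+1→XXX/OOX/.OO*
ply 6: XXX/OOX/.OO is terminal -1 (X); from XX./.../..O depth 6

PV length from [XX./.../..O]: 5 plies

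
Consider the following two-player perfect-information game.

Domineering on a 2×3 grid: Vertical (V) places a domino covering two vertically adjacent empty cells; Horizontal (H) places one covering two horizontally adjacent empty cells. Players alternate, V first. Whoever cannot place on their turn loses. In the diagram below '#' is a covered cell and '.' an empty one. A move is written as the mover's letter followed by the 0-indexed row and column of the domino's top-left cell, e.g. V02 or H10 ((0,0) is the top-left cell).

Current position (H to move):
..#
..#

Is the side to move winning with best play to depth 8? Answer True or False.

ply 1, H at ..#/..# | H00=+1→###/..#*; H10=+1→..#/###
ply 2: ###/..# is terminal -1 (V); from ..#/..# depth 8

H winning at [..#/..#]: True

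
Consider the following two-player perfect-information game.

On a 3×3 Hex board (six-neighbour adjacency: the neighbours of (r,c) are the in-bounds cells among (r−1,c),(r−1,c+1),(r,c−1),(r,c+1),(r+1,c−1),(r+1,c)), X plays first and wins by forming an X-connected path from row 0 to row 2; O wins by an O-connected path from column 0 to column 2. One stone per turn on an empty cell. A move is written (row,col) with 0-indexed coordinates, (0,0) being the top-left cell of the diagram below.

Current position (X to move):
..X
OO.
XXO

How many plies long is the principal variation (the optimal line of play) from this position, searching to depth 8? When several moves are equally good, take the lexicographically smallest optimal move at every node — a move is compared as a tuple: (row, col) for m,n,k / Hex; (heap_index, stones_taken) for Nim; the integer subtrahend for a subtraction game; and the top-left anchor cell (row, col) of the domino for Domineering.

PV length from [..X/OO./XXO]: 1 ply

[..X/OO./XXO] X move#1: (0,0):-1/X.X/OO./XXO, (0,1):-1/.XX/OO./XXO, (1,2):+1/..X/OOX/XXO*
[..X/OOX/XXO] end (terminal -1, O#2); searched ..X/OO./XXO to 8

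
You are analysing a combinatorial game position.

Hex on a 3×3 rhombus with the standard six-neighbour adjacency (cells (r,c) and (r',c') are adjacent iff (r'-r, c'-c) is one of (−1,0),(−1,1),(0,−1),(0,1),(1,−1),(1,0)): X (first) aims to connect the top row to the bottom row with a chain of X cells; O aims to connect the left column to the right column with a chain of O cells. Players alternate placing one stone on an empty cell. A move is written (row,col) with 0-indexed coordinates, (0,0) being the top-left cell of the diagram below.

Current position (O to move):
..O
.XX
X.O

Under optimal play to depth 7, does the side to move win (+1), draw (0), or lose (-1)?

value(..O/.XX/X.O, O) = +1

ply 1, O at ..O/.XX/X.O | (0,0)=-1→O.O/.XX/X.O; (0,1)=+1→.OO/.XX/X.O*; (1,0)=-1→..O/OXX/X.O; (2,1)=-1→..O/.XX/XOO
ply 2, X at .OO/.XX/X.O | (0,0)=-1→XOO/.XX/X.O*; (1,0)=-1→.OO/XXX/X.O; (2,1)=-1→.OO/.XX/XXO
ply 3, O at XOO/.XX/X.O | (1,0)=+1→XOO/OXX/X.O*; (2,1)=-1→XOO/.XX/XOO
ply 4: XOO/OXX/X.O is terminal -1 (X); from ..O/.XX/X.O depth 7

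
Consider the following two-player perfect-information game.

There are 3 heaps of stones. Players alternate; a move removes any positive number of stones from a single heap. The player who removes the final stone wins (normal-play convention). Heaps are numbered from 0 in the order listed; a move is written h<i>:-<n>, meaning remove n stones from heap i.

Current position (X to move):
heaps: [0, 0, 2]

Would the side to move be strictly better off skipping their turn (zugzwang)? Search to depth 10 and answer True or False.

zugzwang((0,0,2), X) = False

p1 X@[(0,0,2)]: h2:-1[(0,0,1)]-1 h2:-2[(0,0,0)]+1*
p2 O@[(0,0,0)] terminal -1; root [(0,0,2)] d10
if X skipped the turn, O would face:
~ p1 O@[(0,0,2)]: h2:-1[(0,0,1)]-1 h2:-2[(0,0,0)]+1*
~ p2 X@[(0,0,0)] terminal -1; root [(0,0,2)] d10
compare (X): move=+1 vs pass=-1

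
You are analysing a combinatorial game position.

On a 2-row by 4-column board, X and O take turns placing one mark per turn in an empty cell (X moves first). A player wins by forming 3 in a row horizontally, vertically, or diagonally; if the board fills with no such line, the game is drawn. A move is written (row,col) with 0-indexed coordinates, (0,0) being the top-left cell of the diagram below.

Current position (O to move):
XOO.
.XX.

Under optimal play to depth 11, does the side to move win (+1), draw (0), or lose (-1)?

[XOO./.XX.] O move#1: (0,3):+1/XOOO/.XX.*, (1,0):-1/XOO./OXX., (1,3):-1/XOO./.XXO
[XOOO/.XX.] end (terminal -1, X#2); searched XOO./.XX. to 11

value(XOO./.XX., O) = +1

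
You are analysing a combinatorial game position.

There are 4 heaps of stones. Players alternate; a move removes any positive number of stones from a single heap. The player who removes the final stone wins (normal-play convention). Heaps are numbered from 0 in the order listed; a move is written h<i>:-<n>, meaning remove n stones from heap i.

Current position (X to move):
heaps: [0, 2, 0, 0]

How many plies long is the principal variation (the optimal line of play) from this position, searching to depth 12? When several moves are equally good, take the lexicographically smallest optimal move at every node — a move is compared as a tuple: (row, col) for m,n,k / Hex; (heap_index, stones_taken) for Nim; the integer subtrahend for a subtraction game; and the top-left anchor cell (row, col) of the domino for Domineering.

PV length from [(0,2,0,0)]: 1 ply

[(0,2,0,0)] X move#1: h1:-1:-1/(0,1,0,0), h1:-2:+1/(0,0,0,0)*
[(0,0,0,0)] end (terminal -1, O#2); searched (0,2,0,0) to 12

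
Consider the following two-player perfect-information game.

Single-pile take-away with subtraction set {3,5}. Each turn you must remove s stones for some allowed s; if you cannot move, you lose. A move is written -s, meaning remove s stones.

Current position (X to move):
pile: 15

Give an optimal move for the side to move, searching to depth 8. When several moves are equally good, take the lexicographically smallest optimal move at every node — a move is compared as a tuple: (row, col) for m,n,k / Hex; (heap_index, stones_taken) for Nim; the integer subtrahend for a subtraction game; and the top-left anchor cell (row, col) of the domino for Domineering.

X's best at [15]: -5

p1 X@[15]: -3[12]-1 -5[10]+1*
p2 O@[10]: -3[7]-1* -5[5]-1
p3 X@[7]: -3[4]-1 -5[2]+1*
p4 O@[2] terminal -1; root [15] d8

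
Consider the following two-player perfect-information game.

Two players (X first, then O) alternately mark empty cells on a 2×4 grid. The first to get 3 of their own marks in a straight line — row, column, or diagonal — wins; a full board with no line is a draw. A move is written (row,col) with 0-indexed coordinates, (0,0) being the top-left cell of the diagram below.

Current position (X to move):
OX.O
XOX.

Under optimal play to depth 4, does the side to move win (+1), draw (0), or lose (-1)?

value(OX.O/XOX., X) = 0

[OX.O/XOX.] X move#1: (0,2):+0/OXXO/XOX.*, (1,3):+0/OX.O/XOXX
[OXXO/XOX.] O move#2: (1,3):+0/OXXO/XOXO*
[OXXO/XOXO] end (terminal +0, X#3); searched OX.O/XOX. to 4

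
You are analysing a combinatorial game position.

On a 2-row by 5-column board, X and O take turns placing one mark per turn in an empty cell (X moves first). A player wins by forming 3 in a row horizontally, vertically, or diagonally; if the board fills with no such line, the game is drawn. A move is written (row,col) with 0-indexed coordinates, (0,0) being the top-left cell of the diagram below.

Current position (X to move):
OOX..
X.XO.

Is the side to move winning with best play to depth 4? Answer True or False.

X winning at [OOX../X.XO.]: True

ply 1, X at OOX../X.XO. | (0,3)=+1→OOXX./X.XO.*; (0,4)=+1→OOX.X/X.XO.; (1,1)=+1→OOX../XXXO.; (1,4)=+0→OOX../X.XOX
ply 2, O at OOXX./X.XO. | (0,4)=-1→OOXXO/X.XO.*; (1,1)=-1→OOXX./XOXO.; (1,4)=-1→OOXX./X.XOO
ply 3, X at OOXXO/X.XO. | (1,1)=+1→OOXXO/XXXO.*; (1,4)=+0→OOXXO/X.XOX
ply 4: OOXXO/XXXO. is terminal -1 (O); from OOX../X.XO. depth 4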